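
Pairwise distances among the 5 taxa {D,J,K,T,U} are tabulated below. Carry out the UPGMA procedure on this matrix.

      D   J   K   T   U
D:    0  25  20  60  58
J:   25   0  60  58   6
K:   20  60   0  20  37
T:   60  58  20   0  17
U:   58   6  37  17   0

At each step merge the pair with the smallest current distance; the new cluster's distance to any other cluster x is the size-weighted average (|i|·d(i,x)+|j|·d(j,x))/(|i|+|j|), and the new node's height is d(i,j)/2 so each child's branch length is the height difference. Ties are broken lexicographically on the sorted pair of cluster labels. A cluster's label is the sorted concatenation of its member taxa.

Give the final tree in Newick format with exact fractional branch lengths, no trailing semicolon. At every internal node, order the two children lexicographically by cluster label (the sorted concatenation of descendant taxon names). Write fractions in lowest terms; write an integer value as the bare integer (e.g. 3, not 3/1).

((D:10,K:10):35/3,((J:3,U:3):63/4,T:75/4):35/12)

iteration 1: select J,U (d=6); attach at lengths (3, 3); label the merged cluster JU
  updated: d(D,JU)=83/2, d(JU,K)=97/2, d(JU,T)=75/2
iteration 2: select D,K (d=20); attach at lengths (10, 10); label the merged cluster DK
  updated: d(DK,JU)=45, d(DK,T)=40
iteration 3: select JU,T (d=75/2); attach at lengths (63/4, 75/4); label the merged cluster JTU
  updated: d(DK,JTU)=130/3
iteration 4: select DK,JTU (d=130/3); attach at lengths (35/3, 35/12); label the merged cluster DJKTU
final tree: ((D:10,K:10):35/3,((J:3,U:3):63/4,T:75/4):35/12)
total length: 901/12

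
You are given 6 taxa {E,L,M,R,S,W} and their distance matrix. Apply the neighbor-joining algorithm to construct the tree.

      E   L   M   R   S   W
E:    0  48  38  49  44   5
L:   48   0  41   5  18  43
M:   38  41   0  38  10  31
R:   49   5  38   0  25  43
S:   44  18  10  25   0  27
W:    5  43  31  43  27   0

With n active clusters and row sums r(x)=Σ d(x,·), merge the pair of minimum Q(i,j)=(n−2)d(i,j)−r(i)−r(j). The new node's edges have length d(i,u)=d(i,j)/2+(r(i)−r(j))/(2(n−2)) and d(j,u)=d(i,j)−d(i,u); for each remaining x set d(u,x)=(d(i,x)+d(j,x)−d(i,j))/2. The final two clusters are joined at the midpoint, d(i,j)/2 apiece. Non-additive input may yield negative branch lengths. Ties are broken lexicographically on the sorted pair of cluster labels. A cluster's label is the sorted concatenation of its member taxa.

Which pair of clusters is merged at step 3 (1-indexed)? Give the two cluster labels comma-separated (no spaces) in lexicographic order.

step 1: merge (E,W) at d=5, Q=-313; branch lengths E→55/8, W→-15/8; new cluster EW
  updated: d(EW,L)=43, d(EW,M)=32, d(EW,R)=87/2, d(EW,S)=33
step 2: merge (L,R) at d=5, Q=-407/2; branch lengths L→7/4, R→13/4; new cluster LR
  updated: d(EW,LR)=163/4, d(LR,M)=37, d(LR,S)=19
step 3: merge (EW,LR) at d=163/4, Q=-121; branch lengths EW→181/8, LR→145/8; new cluster ELRW
  updated: d(ELRW,M)=113/8, d(ELRW,S)=45/8
step 4: merge (ELRW,M) at d=113/8, Q=-119/4; branch lengths ELRW→39/8, M→37/4; new cluster ELMRW
  updated: d(ELMRW,S)=3/4
step 5: merge (ELMRW,S) at d=3/4; branch lengths ELMRW→3/8, S→3/8; new cluster ELMRSW
final tree: ((((E:55/8,W:-15/8):181/8,(L:7/4,R:13/4):145/8):39/8,M:37/4):3/8,S:3/8)
total length: 525/8

EW,LR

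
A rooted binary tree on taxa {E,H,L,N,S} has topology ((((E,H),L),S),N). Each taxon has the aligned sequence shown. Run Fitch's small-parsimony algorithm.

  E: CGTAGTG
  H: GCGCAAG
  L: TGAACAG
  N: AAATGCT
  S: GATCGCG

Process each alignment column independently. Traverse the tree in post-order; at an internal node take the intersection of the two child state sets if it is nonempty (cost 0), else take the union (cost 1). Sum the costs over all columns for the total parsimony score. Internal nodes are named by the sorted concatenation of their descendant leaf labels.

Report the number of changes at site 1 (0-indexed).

EH@0: {C} ∪ {G} = {C,G} (union, +1)
EHL@0: {C,G} ∪ {T} = {C,G,T} (union, +1)
EHLS@0: {C,G,T} ∩ {G} = {G} (intersection, +0)
EHLNS@0: {G} ∪ {A} = {A,G} (union, +1)
EH@1: {G} ∪ {C} = {C,G} (union, +1)
EHL@1: {C,G} ∩ {G} = {G} (intersection, +0)
EHLS@1: {G} ∪ {A} = {A,G} (union, +1)
EHLNS@1: {A,G} ∩ {A} = {A} (intersection, +0)
EH@2: {T} ∪ {G} = {G,T} (union, +1)
EHL@2: {G,T} ∪ {A} = {A,G,T} (union, +1)
EHLS@2: {A,G,T} ∩ {T} = {T} (intersection, +0)
EHLNS@2: {T} ∪ {A} = {A,T} (union, +1)
EH@3: {A} ∪ {C} = {A,C} (union, +1)
EHL@3: {A,C} ∩ {A} = {A} (intersection, +0)
EHLS@3: {A} ∪ {C} = {A,C} (union, +1)
EHLNS@3: {A,C} ∪ {T} = {A,C,T} (union, +1)
EH@4: {G} ∪ {A} = {A,G} (union, +1)
EHL@4: {A,G} ∪ {C} = {A,C,G} (union, +1)
EHLS@4: {A,C,G} ∩ {G} = {G} (intersection, +0)
EHLNS@4: {G} ∩ {G} = {G} (intersection, +0)
EH@5: {T} ∪ {A} = {A,T} (union, +1)
EHL@5: {A,T} ∩ {A} = {A} (intersection, +0)
EHLS@5: {A} ∪ {C} = {A,C} (union, +1)
EHLNS@5: {A,C} ∩ {C} = {C} (intersection, +0)
EH@6: {G} ∩ {G} = {G} (intersection, +0)
EHL@6: {G} ∩ {G} = {G} (intersection, +0)
EHLS@6: {G} ∩ {G} = {G} (intersection, +0)
EHLNS@6: {G} ∪ {T} = {G,T} (union, +1)
per-site changes: [3, 2, 3, 3, 2, 2, 1]; total = 16

2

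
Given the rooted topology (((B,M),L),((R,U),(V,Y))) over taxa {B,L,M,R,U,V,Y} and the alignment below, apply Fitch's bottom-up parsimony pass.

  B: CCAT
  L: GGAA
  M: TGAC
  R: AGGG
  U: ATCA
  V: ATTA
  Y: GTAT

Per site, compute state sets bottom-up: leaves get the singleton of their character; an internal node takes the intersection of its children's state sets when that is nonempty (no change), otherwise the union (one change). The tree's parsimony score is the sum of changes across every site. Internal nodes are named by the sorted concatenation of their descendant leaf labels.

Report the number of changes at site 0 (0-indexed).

4

[col 0] BM: children B:{C}, M:{T} ∪→ {C,T}; cost 1
[col 0] BLM: children BM:{C,T}, L:{G} ∪→ {C,G,T}; cost 1
[col 0] RU: children R:{A}, U:{A} ∩→ {A}; cost 0
[col 0] VY: children V:{A}, Y:{G} ∪→ {A,G}; cost 1
[col 0] RUVY: children RU:{A}, VY:{A,G} ∩→ {A}; cost 0
[col 0] BLMRUVY: children BLM:{C,G,T}, RUVY:{A} ∪→ {A,C,G,T}; cost 1
[col 1] BM: children B:{C}, M:{G} ∪→ {C,G}; cost 1
[col 1] BLM: children BM:{C,G}, L:{G} ∩→ {G}; cost 0
[col 1] RU: children R:{G}, U:{T} ∪→ {G,T}; cost 1
[col 1] VY: children V:{T}, Y:{T} ∩→ {T}; cost 0
[col 1] RUVY: children RU:{G,T}, VY:{T} ∩→ {T}; cost 0
[col 1] BLMRUVY: children BLM:{G}, RUVY:{T} ∪→ {G,T}; cost 1
[col 2] BM: children B:{A}, M:{A} ∩→ {A}; cost 0
[col 2] BLM: children BM:{A}, L:{A} ∩→ {A}; cost 0
[col 2] RU: children R:{G}, U:{C} ∪→ {C,G}; cost 1
[col 2] VY: children V:{T}, Y:{A} ∪→ {A,T}; cost 1
[col 2] RUVY: children RU:{C,G}, VY:{A,T} ∪→ {A,C,G,T}; cost 1
[col 2] BLMRUVY: children BLM:{A}, RUVY:{A,C,G,T} ∩→ {A}; cost 0
[col 3] BM: children B:{T}, M:{C} ∪→ {C,T}; cost 1
[col 3] BLM: children BM:{C,T}, L:{A} ∪→ {A,C,T}; cost 1
[col 3] RU: children R:{G}, U:{A} ∪→ {A,G}; cost 1
[col 3] VY: children V:{A}, Y:{T} ∪→ {A,T}; cost 1
[col 3] RUVY: children RU:{A,G}, VY:{A,T} ∩→ {A}; cost 0
[col 3] BLMRUVY: children BLM:{A,C,T}, RUVY:{A} ∩→ {A}; cost 0
per-site changes: [4, 3, 3, 4]; total = 14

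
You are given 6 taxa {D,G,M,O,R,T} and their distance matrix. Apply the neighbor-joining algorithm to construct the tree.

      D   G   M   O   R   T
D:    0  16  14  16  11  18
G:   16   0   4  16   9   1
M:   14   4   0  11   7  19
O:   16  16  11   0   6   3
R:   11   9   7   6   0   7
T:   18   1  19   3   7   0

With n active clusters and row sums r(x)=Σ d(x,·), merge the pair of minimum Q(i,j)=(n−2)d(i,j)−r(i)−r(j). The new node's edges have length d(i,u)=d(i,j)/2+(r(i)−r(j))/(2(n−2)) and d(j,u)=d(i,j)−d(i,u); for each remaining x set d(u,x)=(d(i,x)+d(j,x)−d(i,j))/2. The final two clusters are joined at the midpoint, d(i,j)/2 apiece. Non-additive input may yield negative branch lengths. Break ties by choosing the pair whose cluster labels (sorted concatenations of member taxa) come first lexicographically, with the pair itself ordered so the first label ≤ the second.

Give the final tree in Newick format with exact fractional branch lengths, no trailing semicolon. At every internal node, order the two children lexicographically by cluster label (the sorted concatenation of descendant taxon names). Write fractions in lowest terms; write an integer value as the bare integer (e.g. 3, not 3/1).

iteration 1: select G,T (d=1, Q=-90); attach at lengths (1/4, 3/4); label the merged cluster GT
  updated: d(D,GT)=33/2, d(GT,M)=11, d(GT,O)=9, d(GT,R)=15/2
iteration 2: select GT,O (d=9, Q=-59); attach at lengths (29/6, 25/6); label the merged cluster GOT
  updated: d(D,GOT)=47/4, d(GOT,M)=13/2, d(GOT,R)=9/4
iteration 3: select D,M (d=14, Q=-145/4); attach at lengths (149/16, 75/16); label the merged cluster DM
  updated: d(DM,GOT)=17/8, d(DM,R)=2
iteration 4: select DM,GOT (d=17/8, Q=-51/8); attach at lengths (15/16, 19/16); label the merged cluster DGMOT
  updated: d(DGMOT,R)=17/16
iteration 5: select DGMOT,R (d=17/16); attach at lengths (17/32, 17/32); label the merged cluster DGMORT
final tree: (((D:149/16,M:75/16):15/16,((G:1/4,T:3/4):29/6,O:25/6):19/16):17/32,R:17/32)
total length: 435/16

(((D:149/16,M:75/16):15/16,((G:1/4,T:3/4):29/6,O:25/6):19/16):17/32,R:17/32)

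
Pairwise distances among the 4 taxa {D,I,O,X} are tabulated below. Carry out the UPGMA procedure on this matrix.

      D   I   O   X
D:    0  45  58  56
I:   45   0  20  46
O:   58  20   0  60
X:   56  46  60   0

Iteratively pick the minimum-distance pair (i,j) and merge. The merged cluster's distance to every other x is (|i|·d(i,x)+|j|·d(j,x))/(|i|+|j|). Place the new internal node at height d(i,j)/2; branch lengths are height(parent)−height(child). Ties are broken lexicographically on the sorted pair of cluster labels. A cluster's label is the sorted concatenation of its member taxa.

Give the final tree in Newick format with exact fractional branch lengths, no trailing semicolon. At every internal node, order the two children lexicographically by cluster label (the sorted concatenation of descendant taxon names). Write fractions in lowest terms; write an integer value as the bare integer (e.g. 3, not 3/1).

((D:103/4,(I:10,O:10):63/4):5/4,X:27)

step 1: merge (I,O) at d=20; branch lengths I→10, O→10; new cluster IO
  updated: d(D,IO)=103/2, d(IO,X)=53
step 2: merge (D,IO) at d=103/2; branch lengths D→103/4, IO→63/4; new cluster DIO
  updated: d(DIO,X)=54
step 3: merge (DIO,X) at d=54; branch lengths DIO→5/4, X→27; new cluster DIOX
final tree: ((D:103/4,(I:10,O:10):63/4):5/4,X:27)
total length: 359/4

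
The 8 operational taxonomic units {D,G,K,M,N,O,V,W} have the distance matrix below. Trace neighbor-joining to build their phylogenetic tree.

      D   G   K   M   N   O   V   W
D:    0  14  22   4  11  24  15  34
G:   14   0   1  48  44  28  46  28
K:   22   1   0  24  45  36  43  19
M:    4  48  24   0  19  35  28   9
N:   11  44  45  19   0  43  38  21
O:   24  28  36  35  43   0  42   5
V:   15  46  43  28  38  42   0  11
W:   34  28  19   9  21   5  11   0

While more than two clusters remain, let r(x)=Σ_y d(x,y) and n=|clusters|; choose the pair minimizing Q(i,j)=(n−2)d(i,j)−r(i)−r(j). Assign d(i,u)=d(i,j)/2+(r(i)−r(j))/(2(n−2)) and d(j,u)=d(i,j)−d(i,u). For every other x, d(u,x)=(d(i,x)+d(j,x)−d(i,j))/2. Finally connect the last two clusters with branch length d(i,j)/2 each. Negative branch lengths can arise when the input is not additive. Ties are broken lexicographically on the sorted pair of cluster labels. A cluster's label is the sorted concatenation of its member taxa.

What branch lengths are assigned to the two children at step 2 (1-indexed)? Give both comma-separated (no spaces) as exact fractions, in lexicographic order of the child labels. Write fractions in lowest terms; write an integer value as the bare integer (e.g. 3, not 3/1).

41/4,-21/4

step 1: merge (G,K) at d=1, Q=-393; branch lengths G→25/12, K→-13/12; new cluster GK
  updated: d(D,GK)=35/2, d(GK,M)=71/2, d(GK,N)=44, d(GK,O)=63/2, d(GK,V)=44, d(GK,W)=23
step 2: merge (O,W) at d=5, Q=-517/2; branch lengths O→41/4, W→-21/4; new cluster OW
  updated: d(D,OW)=53/2, d(GK,OW)=99/4, d(M,OW)=39/2, d(N,OW)=59/2, d(OW,V)=24
step 3: merge (GK,OW) at d=99/4, Q=-191; branch lengths GK→281/16, OW→115/16; new cluster GKOW
  updated: d(D,GKOW)=77/8, d(GKOW,M)=121/8, d(GKOW,N)=195/8, d(GKOW,V)=173/8
step 4: merge (GKOW,V) at d=173/8, Q=-217/2; branch lengths GKOW→11/2, V→129/8; new cluster GKOVW
  updated: d(D,GKOVW)=3/2, d(GKOVW,M)=43/4, d(GKOVW,N)=163/8
step 5: merge (D,GKOVW) at d=3/2, Q=-369/8; branch lengths D→-105/32, GKOVW→153/32; new cluster DGKOVW
  updated: d(DGKOVW,M)=53/8, d(DGKOVW,N)=239/16
step 6: merge (DGKOVW,M) at d=53/8, Q=-649/16; branch lengths DGKOVW→41/32, M→171/32; new cluster DGKMOVW
  updated: d(DGKMOVW,N)=437/32
step 7: merge (DGKMOVW,N) at d=437/32; branch lengths DGKMOVW→437/64, N→437/64; new cluster DGKMNOVW
final tree: (((D:-105/32,(((G:25/12,K:-13/12):281/16,(O:41/4,W:-21/4):115/16):11/2,V:129/8):153/32):41/32,M:171/32):437/64,N:437/64)
total length: 2373/32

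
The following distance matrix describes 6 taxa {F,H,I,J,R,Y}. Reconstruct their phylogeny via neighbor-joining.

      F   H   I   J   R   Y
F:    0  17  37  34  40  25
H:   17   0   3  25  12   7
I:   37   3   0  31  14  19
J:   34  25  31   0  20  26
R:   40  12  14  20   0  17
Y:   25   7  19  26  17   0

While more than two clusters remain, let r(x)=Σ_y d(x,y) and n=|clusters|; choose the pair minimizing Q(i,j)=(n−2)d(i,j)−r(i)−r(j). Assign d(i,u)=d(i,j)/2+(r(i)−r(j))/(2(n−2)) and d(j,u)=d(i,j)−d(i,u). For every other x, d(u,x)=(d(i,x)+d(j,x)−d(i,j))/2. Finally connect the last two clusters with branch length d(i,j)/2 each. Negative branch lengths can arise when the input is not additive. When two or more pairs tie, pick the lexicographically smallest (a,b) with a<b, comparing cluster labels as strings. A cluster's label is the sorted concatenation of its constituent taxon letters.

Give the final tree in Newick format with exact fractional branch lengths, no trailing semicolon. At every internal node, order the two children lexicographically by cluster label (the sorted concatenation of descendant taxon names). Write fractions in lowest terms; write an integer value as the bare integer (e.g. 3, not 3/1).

(((F:159/8,Y:41/8):15/8,(H:-9/2,I:15/2):33/8):39/16,(J:113/8,R:47/8):39/16)

iteration 1: select J,R (d=20, Q=-159); attach at lengths (113/8, 47/8); label the merged cluster JR
  updated: d(F,JR)=27, d(H,JR)=17/2, d(I,JR)=25/2, d(JR,Y)=23/2
iteration 2: select H,I (d=3, Q=-98); attach at lengths (-9/2, 15/2); label the merged cluster HI
  updated: d(F,HI)=51/2, d(HI,JR)=9, d(HI,Y)=23/2
iteration 3: select F,Y (d=25, Q=-151/2); attach at lengths (159/8, 41/8); label the merged cluster FY
  updated: d(FY,HI)=6, d(FY,JR)=27/4
iteration 4: select FY,HI (d=6, Q=-87/4); attach at lengths (15/8, 33/8); label the merged cluster FHIY
  updated: d(FHIY,JR)=39/8
iteration 5: select FHIY,JR (d=39/8); attach at lengths (39/16, 39/16); label the merged cluster FHIJRY
final tree: (((F:159/8,Y:41/8):15/8,(H:-9/2,I:15/2):33/8):39/16,(J:113/8,R:47/8):39/16)
total length: 471/8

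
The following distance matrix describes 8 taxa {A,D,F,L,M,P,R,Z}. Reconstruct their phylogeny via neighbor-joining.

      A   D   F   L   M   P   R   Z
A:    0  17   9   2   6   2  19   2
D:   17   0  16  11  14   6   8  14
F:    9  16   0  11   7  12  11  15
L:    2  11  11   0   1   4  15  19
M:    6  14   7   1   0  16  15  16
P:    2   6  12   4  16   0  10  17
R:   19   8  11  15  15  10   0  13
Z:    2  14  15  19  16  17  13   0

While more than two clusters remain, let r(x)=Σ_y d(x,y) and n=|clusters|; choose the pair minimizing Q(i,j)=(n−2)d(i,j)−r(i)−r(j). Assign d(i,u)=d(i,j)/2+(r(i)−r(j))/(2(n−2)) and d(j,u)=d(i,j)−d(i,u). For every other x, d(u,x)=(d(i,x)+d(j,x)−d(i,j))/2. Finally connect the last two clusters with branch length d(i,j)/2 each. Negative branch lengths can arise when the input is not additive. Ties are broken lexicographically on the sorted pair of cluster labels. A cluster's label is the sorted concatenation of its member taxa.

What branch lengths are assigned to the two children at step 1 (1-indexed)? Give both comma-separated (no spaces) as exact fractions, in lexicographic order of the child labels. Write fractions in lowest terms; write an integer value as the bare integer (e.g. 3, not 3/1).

1. join A+Z (d=2, Q=-141) ⇒ AZ; edges |A|=-9/4, |Z|=17/4
  updated: d(AZ,D)=29/2, d(AZ,F)=11, d(AZ,L)=19/2, d(AZ,M)=10, d(AZ,P)=17/2, d(AZ,R)=15
2. join L+M (d=1, Q=-219/2) ⇒ LM; edges |L|=-13/20, |M|=33/20
  updated: d(AZ,LM)=37/4, d(D,LM)=12, d(F,LM)=17/2, d(LM,P)=19/2, d(LM,R)=29/2
3. join D+R (d=8, Q=-83) ⇒ DR; edges |D|=15/4, |R|=17/4
  updated: d(AZ,DR)=43/4, d(DR,F)=19/2, d(DR,LM)=37/4, d(DR,P)=4
4. join DR+P (d=4, Q=-111/2) ⇒ DPR; edges |DR|=23/12, |P|=25/12
  updated: d(AZ,DPR)=61/8, d(DPR,F)=35/4, d(DPR,LM)=59/8
5. join AZ+DPR (d=61/8, Q=-291/8) ⇒ ADPRZ; edges |AZ|=155/32, |DPR|=89/32
  updated: d(ADPRZ,F)=97/16, d(ADPRZ,LM)=9/2
6. join ADPRZ+F (d=97/16, Q=-305/16) ⇒ ADFPRZ; edges |ADPRZ|=33/32, |F|=161/32
  updated: d(ADFPRZ,LM)=111/32
7. join ADFPRZ+LM (d=111/32) ⇒ ADFLMPRZ; edges |ADFPRZ|=111/64, |LM|=111/64
final tree: ((((A:-9/4,Z:17/4):155/32,((D:15/4,R:17/4):23/12,P:25/12):89/32):33/32,F:161/32):111/64,(L:-13/20,M:33/20):111/64)
total length: 1029/32

-9/4,17/4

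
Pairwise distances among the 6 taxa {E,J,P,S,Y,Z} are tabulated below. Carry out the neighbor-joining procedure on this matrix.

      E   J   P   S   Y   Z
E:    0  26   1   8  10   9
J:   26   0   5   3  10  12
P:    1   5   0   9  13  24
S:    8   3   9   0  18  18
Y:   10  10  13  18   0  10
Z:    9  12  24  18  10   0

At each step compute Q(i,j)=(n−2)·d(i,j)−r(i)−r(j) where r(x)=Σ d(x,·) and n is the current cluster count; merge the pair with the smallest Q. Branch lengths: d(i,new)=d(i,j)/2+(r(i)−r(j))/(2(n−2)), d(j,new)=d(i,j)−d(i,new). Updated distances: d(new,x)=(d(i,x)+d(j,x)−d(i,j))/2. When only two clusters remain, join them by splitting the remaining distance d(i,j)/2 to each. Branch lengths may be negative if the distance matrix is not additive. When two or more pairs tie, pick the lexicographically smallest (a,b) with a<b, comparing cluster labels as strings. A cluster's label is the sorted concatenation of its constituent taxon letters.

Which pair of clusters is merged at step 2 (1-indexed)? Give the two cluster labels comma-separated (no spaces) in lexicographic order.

J,S

iteration 1: select E,P (d=1, Q=-102); attach at lengths (3/4, 1/4); label the merged cluster EP
  updated: d(EP,J)=15, d(EP,S)=8, d(EP,Y)=11, d(EP,Z)=16
iteration 2: select J,S (d=3, Q=-78); attach at lengths (1/3, 8/3); label the merged cluster JS
  updated: d(EP,JS)=10, d(JS,Y)=25/2, d(JS,Z)=27/2
iteration 3: select EP,JS (d=10, Q=-53); attach at lengths (21/4, 19/4); label the merged cluster EJPS
  updated: d(EJPS,Y)=27/4, d(EJPS,Z)=39/4
iteration 4: select EJPS,Y (d=27/4, Q=-53/2); attach at lengths (13/4, 7/2); label the merged cluster EJPSY
  updated: d(EJPSY,Z)=13/2
iteration 5: select EJPSY,Z (d=13/2); attach at lengths (13/4, 13/4); label the merged cluster EJPSYZ
final tree: ((((E:3/4,P:1/4):21/4,(J:1/3,S:8/3):19/4):13/4,Y:7/2):13/4,Z:13/4)
total length: 109/4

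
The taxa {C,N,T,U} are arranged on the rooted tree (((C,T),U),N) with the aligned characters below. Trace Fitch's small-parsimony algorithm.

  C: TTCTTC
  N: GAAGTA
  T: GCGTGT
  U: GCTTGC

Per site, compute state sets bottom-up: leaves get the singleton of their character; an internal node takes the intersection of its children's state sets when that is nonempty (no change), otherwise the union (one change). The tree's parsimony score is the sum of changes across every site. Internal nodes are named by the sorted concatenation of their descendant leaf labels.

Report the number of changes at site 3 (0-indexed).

1

CT@0: {T} ∪ {G} = {G,T} (union, +1)
CTU@0: {G,T} ∩ {G} = {G} (intersection, +0)
CNTU@0: {G} ∩ {G} = {G} (intersection, +0)
CT@1: {T} ∪ {C} = {C,T} (union, +1)
CTU@1: {C,T} ∩ {C} = {C} (intersection, +0)
CNTU@1: {C} ∪ {A} = {A,C} (union, +1)
CT@2: {C} ∪ {G} = {C,G} (union, +1)
CTU@2: {C,G} ∪ {T} = {C,G,T} (union, +1)
CNTU@2: {C,G,T} ∪ {A} = {A,C,G,T} (union, +1)
CT@3: {T} ∩ {T} = {T} (intersection, +0)
CTU@3: {T} ∩ {T} = {T} (intersection, +0)
CNTU@3: {T} ∪ {G} = {G,T} (union, +1)
CT@4: {T} ∪ {G} = {G,T} (union, +1)
CTU@4: {G,T} ∩ {G} = {G} (intersection, +0)
CNTU@4: {G} ∪ {T} = {G,T} (union, +1)
CT@5: {C} ∪ {T} = {C,T} (union, +1)
CTU@5: {C,T} ∩ {C} = {C} (intersection, +0)
CNTU@5: {C} ∪ {A} = {A,C} (union, +1)
per-site changes: [1, 2, 3, 1, 2, 2]; total = 11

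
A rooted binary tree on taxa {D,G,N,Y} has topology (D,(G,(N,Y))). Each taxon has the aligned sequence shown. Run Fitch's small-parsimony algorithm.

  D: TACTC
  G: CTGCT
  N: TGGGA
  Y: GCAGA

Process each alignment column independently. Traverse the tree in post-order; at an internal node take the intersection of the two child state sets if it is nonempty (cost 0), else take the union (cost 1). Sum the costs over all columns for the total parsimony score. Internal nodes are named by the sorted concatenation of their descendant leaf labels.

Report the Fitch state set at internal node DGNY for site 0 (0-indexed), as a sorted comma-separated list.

T

[col 0] NY: children N:{T}, Y:{G} ∪→ {G,T}; cost 1
[col 0] GNY: children G:{C}, NY:{G,T} ∪→ {C,G,T}; cost 1
[col 0] DGNY: children D:{T}, GNY:{C,G,T} ∩→ {T}; cost 0
[col 1] NY: children N:{G}, Y:{C} ∪→ {C,G}; cost 1
[col 1] GNY: children G:{T}, NY:{C,G} ∪→ {C,G,T}; cost 1
[col 1] DGNY: children D:{A}, GNY:{C,G,T} ∪→ {A,C,G,T}; cost 1
[col 2] NY: children N:{G}, Y:{A} ∪→ {A,G}; cost 1
[col 2] GNY: children G:{G}, NY:{A,G} ∩→ {G}; cost 0
[col 2] DGNY: children D:{C}, GNY:{G} ∪→ {C,G}; cost 1
[col 3] NY: children N:{G}, Y:{G} ∩→ {G}; cost 0
[col 3] GNY: children G:{C}, NY:{G} ∪→ {C,G}; cost 1
[col 3] DGNY: children D:{T}, GNY:{C,G} ∪→ {C,G,T}; cost 1
[col 4] NY: children N:{A}, Y:{A} ∩→ {A}; cost 0
[col 4] GNY: children G:{T}, NY:{A} ∪→ {A,T}; cost 1
[col 4] DGNY: children D:{C}, GNY:{A,T} ∪→ {A,C,T}; cost 1
per-site changes: [2, 3, 2, 2, 2]; total = 11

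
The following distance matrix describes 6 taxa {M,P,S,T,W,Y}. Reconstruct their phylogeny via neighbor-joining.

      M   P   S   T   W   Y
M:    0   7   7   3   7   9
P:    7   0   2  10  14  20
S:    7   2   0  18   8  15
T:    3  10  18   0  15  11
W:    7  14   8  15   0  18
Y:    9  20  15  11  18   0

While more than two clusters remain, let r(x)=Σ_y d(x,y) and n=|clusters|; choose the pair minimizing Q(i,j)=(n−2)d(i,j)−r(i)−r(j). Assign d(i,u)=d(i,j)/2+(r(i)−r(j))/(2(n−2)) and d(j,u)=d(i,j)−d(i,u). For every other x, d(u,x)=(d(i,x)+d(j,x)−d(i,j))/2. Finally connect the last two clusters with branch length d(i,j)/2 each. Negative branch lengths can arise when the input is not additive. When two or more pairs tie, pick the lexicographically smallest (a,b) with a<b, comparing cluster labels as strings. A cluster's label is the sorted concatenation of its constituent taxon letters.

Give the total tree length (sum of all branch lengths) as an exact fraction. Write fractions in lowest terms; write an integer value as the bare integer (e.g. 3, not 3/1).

1. join P+S (d=2, Q=-95) ⇒ PS; edges |P|=11/8, |S|=5/8
  updated: d(M,PS)=6, d(PS,T)=13, d(PS,W)=10, d(PS,Y)=33/2
2. join PS+W (d=10, Q=-131/2) ⇒ PSW; edges |PS|=17/4, |W|=23/4
  updated: d(M,PSW)=3/2, d(PSW,T)=9, d(PSW,Y)=49/4
3. join M+PSW (d=3/2, Q=-133/4) ⇒ MPSW; edges |M|=-25/16, |PSW|=49/16
  updated: d(MPSW,T)=21/4, d(MPSW,Y)=79/8
4. join MPSW+T (d=21/4, Q=-209/8) ⇒ MPSTW; edges |MPSW|=33/16, |T|=51/16
  updated: d(MPSTW,Y)=125/16
5. join MPSTW+Y (d=125/16) ⇒ MPSTWY; edges |MPSTW|=125/32, |Y|=125/32
final tree: (((M:-25/16,((P:11/8,S:5/8):17/4,W:23/4):49/16):33/16,T:51/16):125/32,Y:125/32)
total length: 425/16

425/16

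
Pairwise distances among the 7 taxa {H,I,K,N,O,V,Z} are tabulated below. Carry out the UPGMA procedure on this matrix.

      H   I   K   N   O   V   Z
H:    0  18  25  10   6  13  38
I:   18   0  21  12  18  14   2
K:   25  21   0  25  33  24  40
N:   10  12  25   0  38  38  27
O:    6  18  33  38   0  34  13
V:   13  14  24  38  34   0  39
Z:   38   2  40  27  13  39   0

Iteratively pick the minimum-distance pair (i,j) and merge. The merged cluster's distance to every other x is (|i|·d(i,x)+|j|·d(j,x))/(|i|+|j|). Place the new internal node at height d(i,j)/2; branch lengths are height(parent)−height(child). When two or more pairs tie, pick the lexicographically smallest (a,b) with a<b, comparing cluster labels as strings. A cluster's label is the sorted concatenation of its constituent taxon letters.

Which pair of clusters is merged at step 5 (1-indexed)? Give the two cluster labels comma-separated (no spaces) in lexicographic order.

iteration 1: select I,Z (d=2); attach at lengths (1, 1); label the merged cluster IZ
  updated: d(H,IZ)=28, d(IZ,K)=61/2, d(IZ,N)=39/2, d(IZ,O)=31/2, d(IZ,V)=53/2
iteration 2: select H,O (d=6); attach at lengths (3, 3); label the merged cluster HO
  updated: d(HO,IZ)=87/4, d(HO,K)=29, d(HO,N)=24, d(HO,V)=47/2
iteration 3: select IZ,N (d=39/2); attach at lengths (35/4, 39/4); label the merged cluster INZ
  updated: d(HO,INZ)=45/2, d(INZ,K)=86/3, d(INZ,V)=91/3
iteration 4: select HO,INZ (d=45/2); attach at lengths (33/4, 3/2); label the merged cluster HINOZ
  updated: d(HINOZ,K)=144/5, d(HINOZ,V)=138/5
iteration 5: select K,V (d=24); attach at lengths (12, 12); label the merged cluster KV
  updated: d(HINOZ,KV)=141/5
iteration 6: select HINOZ,KV (d=141/5); attach at lengths (57/20, 21/10); label the merged cluster HIKNOVZ
final tree: (((H:3,O:3):33/4,((I:1,Z:1):35/4,N:39/4):3/2):57/20,(K:12,V:12):21/10)
total length: 326/5

K,V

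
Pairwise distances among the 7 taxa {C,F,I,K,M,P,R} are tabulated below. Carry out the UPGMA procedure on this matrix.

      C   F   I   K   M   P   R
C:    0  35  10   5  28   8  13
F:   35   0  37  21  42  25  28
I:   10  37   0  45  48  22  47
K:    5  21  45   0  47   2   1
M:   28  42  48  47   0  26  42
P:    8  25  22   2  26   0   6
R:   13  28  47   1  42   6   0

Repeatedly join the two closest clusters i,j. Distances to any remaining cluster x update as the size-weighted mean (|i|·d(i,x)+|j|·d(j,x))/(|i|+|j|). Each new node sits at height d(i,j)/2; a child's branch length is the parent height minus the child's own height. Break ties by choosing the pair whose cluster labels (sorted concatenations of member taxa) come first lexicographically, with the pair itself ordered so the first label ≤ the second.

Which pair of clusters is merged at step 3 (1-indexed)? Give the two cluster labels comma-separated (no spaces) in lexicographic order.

step 1: merge (K,R) at d=1; branch lengths K→1/2, R→1/2; new cluster KR
  updated: d(C,KR)=9, d(F,KR)=49/2, d(I,KR)=46, d(KR,M)=89/2, d(KR,P)=4
step 2: merge (KR,P) at d=4; branch lengths KR→3/2, P→2; new cluster KPR
  updated: d(C,KPR)=26/3, d(F,KPR)=74/3, d(I,KPR)=38, d(KPR,M)=115/3
step 3: merge (C,KPR) at d=26/3; branch lengths C→13/3, KPR→7/3; new cluster CKPR
  updated: d(CKPR,F)=109/4, d(CKPR,I)=31, d(CKPR,M)=143/4
step 4: merge (CKPR,F) at d=109/4; branch lengths CKPR→223/24, F→109/8; new cluster CFKPR
  updated: d(CFKPR,I)=161/5, d(CFKPR,M)=37
step 5: merge (CFKPR,I) at d=161/5; branch lengths CFKPR→99/40, I→161/10; new cluster CFIKPR
  updated: d(CFIKPR,M)=233/6
step 6: merge (CFIKPR,M) at d=233/6; branch lengths CFIKPR→199/60, M→233/12; new cluster CFIKMPR
final tree: ((((C:13/3,((K:1/2,R:1/2):3/2,P:2):7/3):223/24,F:109/8):99/40,I:161/10):199/60,M:233/12)
total length: 9047/120

C,KPR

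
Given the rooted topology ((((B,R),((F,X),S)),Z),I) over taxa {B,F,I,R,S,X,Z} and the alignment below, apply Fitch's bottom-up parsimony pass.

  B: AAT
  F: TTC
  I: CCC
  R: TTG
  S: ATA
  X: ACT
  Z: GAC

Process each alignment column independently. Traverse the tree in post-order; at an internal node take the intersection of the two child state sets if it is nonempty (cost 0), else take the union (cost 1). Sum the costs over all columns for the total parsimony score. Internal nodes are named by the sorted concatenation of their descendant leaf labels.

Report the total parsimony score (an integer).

12

site 0, node BR: B={A} ∪ R={T} → {A,T} (+1)
site 0, node FX: F={T} ∪ X={A} → {A,T} (+1)
site 0, node FSX: FX={A,T} ∩ S={A} → {A} (+0)
site 0, node BFRSX: BR={A,T} ∩ FSX={A} → {A} (+0)
site 0, node BFRSXZ: BFRSX={A} ∪ Z={G} → {A,G} (+1)
site 0, node BFIRSXZ: BFRSXZ={A,G} ∪ I={C} → {A,C,G} (+1)
site 1, node BR: B={A} ∪ R={T} → {A,T} (+1)
site 1, node FX: F={T} ∪ X={C} → {C,T} (+1)
site 1, node FSX: FX={C,T} ∩ S={T} → {T} (+0)
site 1, node BFRSX: BR={A,T} ∩ FSX={T} → {T} (+0)
site 1, node BFRSXZ: BFRSX={T} ∪ Z={A} → {A,T} (+1)
site 1, node BFIRSXZ: BFRSXZ={A,T} ∪ I={C} → {A,C,T} (+1)
site 2, node BR: B={T} ∪ R={G} → {G,T} (+1)
site 2, node FX: F={C} ∪ X={T} → {C,T} (+1)
site 2, node FSX: FX={C,T} ∪ S={A} → {A,C,T} (+1)
site 2, node BFRSX: BR={G,T} ∩ FSX={A,C,T} → {T} (+0)
site 2, node BFRSXZ: BFRSX={T} ∪ Z={C} → {C,T} (+1)
site 2, node BFIRSXZ: BFRSXZ={C,T} ∩ I={C} → {C} (+0)
per-site changes: [4, 4, 4]; total = 12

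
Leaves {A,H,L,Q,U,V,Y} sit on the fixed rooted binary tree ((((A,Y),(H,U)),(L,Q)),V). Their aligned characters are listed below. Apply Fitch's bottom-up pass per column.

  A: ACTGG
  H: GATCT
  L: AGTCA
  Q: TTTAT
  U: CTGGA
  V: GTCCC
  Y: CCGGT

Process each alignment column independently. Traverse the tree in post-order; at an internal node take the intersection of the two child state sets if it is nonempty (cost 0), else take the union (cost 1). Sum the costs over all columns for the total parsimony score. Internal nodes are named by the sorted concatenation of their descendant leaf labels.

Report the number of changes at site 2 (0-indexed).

site 0, node AY: A={A} ∪ Y={C} → {A,C} (+1)
site 0, node HU: H={G} ∪ U={C} → {C,G} (+1)
site 0, node AHUY: AY={A,C} ∩ HU={C,G} → {C} (+0)
site 0, node LQ: L={A} ∪ Q={T} → {A,T} (+1)
site 0, node AHLQUY: AHUY={C} ∪ LQ={A,T} → {A,C,T} (+1)
site 0, node AHLQUVY: AHLQUY={A,C,T} ∪ V={G} → {A,C,G,T} (+1)
site 1, node AY: A={C} ∩ Y={C} → {C} (+0)
site 1, node HU: H={A} ∪ U={T} → {A,T} (+1)
site 1, node AHUY: AY={C} ∪ HU={A,T} → {A,C,T} (+1)
site 1, node LQ: L={G} ∪ Q={T} → {G,T} (+1)
site 1, node AHLQUY: AHUY={A,C,T} ∩ LQ={G,T} → {T} (+0)
site 1, node AHLQUVY: AHLQUY={T} ∩ V={T} → {T} (+0)
site 2, node AY: A={T} ∪ Y={G} → {G,T} (+1)
site 2, node HU: H={T} ∪ U={G} → {G,T} (+1)
site 2, node AHUY: AY={G,T} ∩ HU={G,T} → {G,T} (+0)
site 2, node LQ: L={T} ∩ Q={T} → {T} (+0)
site 2, node AHLQUY: AHUY={G,T} ∩ LQ={T} → {T} (+0)
site 2, node AHLQUVY: AHLQUY={T} ∪ V={C} → {C,T} (+1)
site 3, node AY: A={G} ∩ Y={G} → {G} (+0)
site 3, node HU: H={C} ∪ U={G} → {C,G} (+1)
site 3, node AHUY: AY={G} ∩ HU={C,G} → {G} (+0)
site 3, node LQ: L={C} ∪ Q={A} → {A,C} (+1)
site 3, node AHLQUY: AHUY={G} ∪ LQ={A,C} → {A,C,G} (+1)
site 3, node AHLQUVY: AHLQUY={A,C,G} ∩ V={C} → {C} (+0)
site 4, node AY: A={G} ∪ Y={T} → {G,T} (+1)
site 4, node HU: H={T} ∪ U={A} → {A,T} (+1)
site 4, node AHUY: AY={G,T} ∩ HU={A,T} → {T} (+0)
site 4, node LQ: L={A} ∪ Q={T} → {A,T} (+1)
site 4, node AHLQUY: AHUY={T} ∩ LQ={A,T} → {T} (+0)
site 4, node AHLQUVY: AHLQUY={T} ∪ V={C} → {C,T} (+1)
per-site changes: [5, 3, 3, 3, 4]; total = 18

3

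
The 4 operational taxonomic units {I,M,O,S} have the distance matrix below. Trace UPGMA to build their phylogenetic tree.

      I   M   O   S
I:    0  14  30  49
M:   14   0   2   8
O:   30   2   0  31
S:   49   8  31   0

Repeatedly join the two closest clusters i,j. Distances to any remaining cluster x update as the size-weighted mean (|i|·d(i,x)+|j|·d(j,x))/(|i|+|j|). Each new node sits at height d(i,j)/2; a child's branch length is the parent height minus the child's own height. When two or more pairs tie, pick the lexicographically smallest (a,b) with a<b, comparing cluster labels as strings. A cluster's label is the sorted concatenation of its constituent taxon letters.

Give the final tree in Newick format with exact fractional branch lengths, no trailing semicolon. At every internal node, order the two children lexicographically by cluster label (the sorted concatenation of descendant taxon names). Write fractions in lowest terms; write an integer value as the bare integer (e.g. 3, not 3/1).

(I:31/2,((M:1,O:1):35/4,S:39/4):23/4)

step 1: merge (M,O) at d=2; branch lengths M→1, O→1; new cluster MO
  updated: d(I,MO)=22, d(MO,S)=39/2
step 2: merge (MO,S) at d=39/2; branch lengths MO→35/4, S→39/4; new cluster MOS
  updated: d(I,MOS)=31
step 3: merge (I,MOS) at d=31; branch lengths I→31/2, MOS→23/4; new cluster IMOS
final tree: (I:31/2,((M:1,O:1):35/4,S:39/4):23/4)
total length: 167/4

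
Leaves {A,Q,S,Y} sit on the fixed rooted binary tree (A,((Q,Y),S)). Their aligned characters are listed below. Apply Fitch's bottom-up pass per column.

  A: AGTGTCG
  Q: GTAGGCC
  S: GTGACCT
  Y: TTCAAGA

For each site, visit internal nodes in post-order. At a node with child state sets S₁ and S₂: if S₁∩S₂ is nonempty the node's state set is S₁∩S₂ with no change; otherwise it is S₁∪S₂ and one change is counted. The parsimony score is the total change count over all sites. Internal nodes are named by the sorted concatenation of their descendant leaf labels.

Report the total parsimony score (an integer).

15

site 0, node QY: Q={G} ∪ Y={T} → {G,T} (+1)
site 0, node QSY: QY={G,T} ∩ S={G} → {G} (+0)
site 0, node AQSY: A={A} ∪ QSY={G} → {A,G} (+1)
site 1, node QY: Q={T} ∩ Y={T} → {T} (+0)
site 1, node QSY: QY={T} ∩ S={T} → {T} (+0)
site 1, node AQSY: A={G} ∪ QSY={T} → {G,T} (+1)
site 2, node QY: Q={A} ∪ Y={C} → {A,C} (+1)
site 2, node QSY: QY={A,C} ∪ S={G} → {A,C,G} (+1)
site 2, node AQSY: A={T} ∪ QSY={A,C,G} → {A,C,G,T} (+1)
site 3, node QY: Q={G} ∪ Y={A} → {A,G} (+1)
site 3, node QSY: QY={A,G} ∩ S={A} → {A} (+0)
site 3, node AQSY: A={G} ∪ QSY={A} → {A,G} (+1)
site 4, node QY: Q={G} ∪ Y={A} → {A,G} (+1)
site 4, node QSY: QY={A,G} ∪ S={C} → {A,C,G} (+1)
site 4, node AQSY: A={T} ∪ QSY={A,C,G} → {A,C,G,T} (+1)
site 5, node QY: Q={C} ∪ Y={G} → {C,G} (+1)
site 5, node QSY: QY={C,G} ∩ S={C} → {C} (+0)
site 5, node AQSY: A={C} ∩ QSY={C} → {C} (+0)
site 6, node QY: Q={C} ∪ Y={A} → {A,C} (+1)
site 6, node QSY: QY={A,C} ∪ S={T} → {A,C,T} (+1)
site 6, node AQSY: A={G} ∪ QSY={A,C,T} → {A,C,G,T} (+1)
per-site changes: [2, 1, 3, 2, 3, 1, 3]; total = 15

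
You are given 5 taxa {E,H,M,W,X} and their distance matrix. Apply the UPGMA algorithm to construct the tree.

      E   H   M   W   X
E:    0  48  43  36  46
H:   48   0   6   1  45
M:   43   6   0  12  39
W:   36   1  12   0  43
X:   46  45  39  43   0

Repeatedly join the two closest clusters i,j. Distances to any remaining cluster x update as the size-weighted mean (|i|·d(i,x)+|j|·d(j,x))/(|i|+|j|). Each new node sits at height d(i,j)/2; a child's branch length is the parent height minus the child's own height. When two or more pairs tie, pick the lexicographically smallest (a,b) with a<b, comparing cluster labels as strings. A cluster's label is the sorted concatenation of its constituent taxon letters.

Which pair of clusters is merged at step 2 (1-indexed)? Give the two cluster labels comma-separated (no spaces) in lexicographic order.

HW,M

1. join H+W (d=1) ⇒ HW; edges |H|=1/2, |W|=1/2
  updated: d(E,HW)=42, d(HW,M)=9, d(HW,X)=44
2. join HW+M (d=9) ⇒ HMW; edges |HW|=4, |M|=9/2
  updated: d(E,HMW)=127/3, d(HMW,X)=127/3
3. join E+HMW (d=127/3) ⇒ EHMW; edges |E|=127/6, |HMW|=50/3
  updated: d(EHMW,X)=173/4
4. join EHMW+X (d=173/4) ⇒ EHMWX; edges |EHMW|=11/24, |X|=173/8
final tree: ((E:127/6,((H:1/2,W:1/2):4,M:9/2):50/3):11/24,X:173/8)
total length: 833/12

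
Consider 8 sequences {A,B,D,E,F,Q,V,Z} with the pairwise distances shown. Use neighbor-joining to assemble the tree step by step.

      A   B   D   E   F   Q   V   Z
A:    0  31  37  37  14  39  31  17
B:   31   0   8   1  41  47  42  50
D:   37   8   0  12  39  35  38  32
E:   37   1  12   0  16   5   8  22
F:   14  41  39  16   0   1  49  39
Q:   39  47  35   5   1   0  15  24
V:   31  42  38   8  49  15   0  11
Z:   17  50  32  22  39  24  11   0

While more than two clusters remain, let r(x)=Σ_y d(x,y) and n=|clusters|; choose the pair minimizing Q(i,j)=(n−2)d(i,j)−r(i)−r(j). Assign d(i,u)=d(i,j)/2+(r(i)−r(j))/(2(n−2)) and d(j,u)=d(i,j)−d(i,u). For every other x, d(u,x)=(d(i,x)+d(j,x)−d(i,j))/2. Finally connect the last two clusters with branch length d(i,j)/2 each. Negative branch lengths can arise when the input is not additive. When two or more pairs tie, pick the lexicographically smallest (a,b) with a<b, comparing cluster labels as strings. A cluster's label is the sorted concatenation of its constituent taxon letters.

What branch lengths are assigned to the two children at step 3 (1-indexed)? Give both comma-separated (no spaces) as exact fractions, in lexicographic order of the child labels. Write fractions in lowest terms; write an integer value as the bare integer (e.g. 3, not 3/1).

step 1: merge (B,D) at d=8, Q=-373; branch lengths B→67/12, D→29/12; new cluster BD
  updated: d(A,BD)=30, d(BD,E)=5/2, d(BD,F)=36, d(BD,Q)=37, d(BD,V)=36, d(BD,Z)=37
step 2: merge (F,Q) at d=1, Q=-271; branch lengths F→39/10, Q→-29/10; new cluster FQ
  updated: d(A,FQ)=26, d(BD,FQ)=36, d(E,FQ)=10, d(FQ,V)=63/2, d(FQ,Z)=31
step 3: merge (BD,E) at d=5/2, Q=-211; branch lengths BD→9, E→-13/2; new cluster BDE
  updated: d(A,BDE)=129/4, d(BDE,FQ)=87/4, d(BDE,V)=83/4, d(BDE,Z)=113/4
step 4: merge (V,Z) at d=11, Q=-297/2; branch lengths V→20/3, Z→13/3; new cluster VZ
  updated: d(A,VZ)=37/2, d(BDE,VZ)=19, d(FQ,VZ)=103/4
step 5: merge (A,VZ) at d=37/2, Q=-103; branch lengths A→101/8, VZ→47/8; new cluster AVZ
  updated: d(AVZ,BDE)=131/8, d(AVZ,FQ)=133/8
step 6: merge (AVZ,BDE) at d=131/8, Q=-219/4; branch lengths AVZ→45/8, BDE→43/4; new cluster ABDEVZ
  updated: d(ABDEVZ,FQ)=11
step 7: merge (ABDEVZ,FQ) at d=11; branch lengths ABDEVZ→11/2, FQ→11/2; new cluster ABDEFQVZ
final tree: (((A:101/8,(V:20/3,Z:13/3):47/8):45/8,((B:67/12,D:29/12):9,E:-13/2):43/4):11/2,(F:39/10,Q:-29/10):11/2)
total length: 547/8

9,-13/2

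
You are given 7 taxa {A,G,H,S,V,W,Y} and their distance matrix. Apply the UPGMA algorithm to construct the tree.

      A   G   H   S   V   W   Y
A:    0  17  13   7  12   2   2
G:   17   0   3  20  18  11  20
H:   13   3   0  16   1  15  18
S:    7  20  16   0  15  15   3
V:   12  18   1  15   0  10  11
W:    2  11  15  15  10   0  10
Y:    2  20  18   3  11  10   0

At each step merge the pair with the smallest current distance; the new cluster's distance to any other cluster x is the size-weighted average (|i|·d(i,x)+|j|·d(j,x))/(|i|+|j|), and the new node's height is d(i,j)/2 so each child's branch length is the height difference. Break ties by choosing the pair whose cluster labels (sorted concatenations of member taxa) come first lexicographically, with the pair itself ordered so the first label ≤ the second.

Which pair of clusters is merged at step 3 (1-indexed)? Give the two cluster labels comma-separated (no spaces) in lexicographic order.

step 1: merge (H,V) at d=1; branch lengths H→1/2, V→1/2; new cluster HV
  updated: d(A,HV)=25/2, d(G,HV)=21/2, d(HV,S)=31/2, d(HV,W)=25/2, d(HV,Y)=29/2
step 2: merge (A,W) at d=2; branch lengths A→1, W→1; new cluster AW
  updated: d(AW,G)=14, d(AW,HV)=25/2, d(AW,S)=11, d(AW,Y)=6
step 3: merge (S,Y) at d=3; branch lengths S→3/2, Y→3/2; new cluster SY
  updated: d(AW,SY)=17/2, d(G,SY)=20, d(HV,SY)=15
step 4: merge (AW,SY) at d=17/2; branch lengths AW→13/4, SY→11/4; new cluster ASWY
  updated: d(ASWY,G)=17, d(ASWY,HV)=55/4
step 5: merge (G,HV) at d=21/2; branch lengths G→21/4, HV→19/4; new cluster GHV
  updated: d(ASWY,GHV)=89/6
step 6: merge (ASWY,GHV) at d=89/6; branch lengths ASWY→19/6, GHV→13/6; new cluster AGHSVWY
final tree: (((A:1,W:1):13/4,(S:3/2,Y:3/2):11/4):19/6,(G:21/4,(H:1/2,V:1/2):19/4):13/6)
total length: 82/3

S,Y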